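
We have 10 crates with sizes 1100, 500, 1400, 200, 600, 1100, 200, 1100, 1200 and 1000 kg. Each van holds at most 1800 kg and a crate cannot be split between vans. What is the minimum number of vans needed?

Total = 1400 + 1200 + 1100 + 1100 + 1100 + 1000 + 600 + 500 + 200 + 200 = 8400 kg.
Lower bound: ⌈8400/1800⌉ = 5 vans.
Also, 6 crates each exceed 900 kg, and no two of those can share a van, so at least 6 vans are needed.
A packing using 6 vans:
  van 1: 1400 + 200 + 200 = 1800
  van 2: 1200 + 600 = 1800
  van 3: 1100 + 500 = 1600
  van 4: 1100 = 1100
  van 5: 1100 = 1100
  van 6: 1000 = 1000
This matches the lower bound, so 6 is optimal.

6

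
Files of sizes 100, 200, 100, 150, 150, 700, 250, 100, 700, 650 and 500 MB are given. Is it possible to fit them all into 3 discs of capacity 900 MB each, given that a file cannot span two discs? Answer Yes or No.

Total = 3600 MB; ⌈3600/900⌉ = 4.
At least 4 discs are required, but only 3 are allowed.

No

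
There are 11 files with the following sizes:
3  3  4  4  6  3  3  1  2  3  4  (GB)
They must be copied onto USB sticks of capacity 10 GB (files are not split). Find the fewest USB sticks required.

Total = 6 + 4 + 4 + 4 + 3 + 3 + 3 + 3 + 3 + 2 + 1 = 36 GB.
Lower bound: ⌈36/10⌉ = 4 USB sticks.
A packing using 4 USB sticks:
  USB stick 1: 6 + 4 = 10
  USB stick 2: 4 + 4 + 2 = 10
  USB stick 3: 3 + 3 + 3 + 1 = 10
  USB stick 4: 3 + 3 = 6
This matches the lower bound, so 4 is optimal.

4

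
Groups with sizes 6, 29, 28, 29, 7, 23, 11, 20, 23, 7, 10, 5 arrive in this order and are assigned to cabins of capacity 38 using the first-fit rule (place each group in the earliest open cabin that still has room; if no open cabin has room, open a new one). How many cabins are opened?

6

  6 → cabin 1 (new)  [load 6/38]
  29 → cabin 1  [load 35/38]
  28 → cabin 2 (new)  [load 28/38]
  29 → cabin 3 (new)  [load 29/38]
  7 → cabin 2  [load 35/38]
  23 → cabin 4 (new)  [load 23/38]
  11 → cabin 4  [load 34/38]
  20 → cabin 5 (new)  [load 20/38]
  23 → cabin 6 (new)  [load 23/38]
  7 → cabin 3  [load 36/38]
  10 → cabin 5  [load 30/38]
  5 → cabin 5  [load 35/38]
6 cabins opened.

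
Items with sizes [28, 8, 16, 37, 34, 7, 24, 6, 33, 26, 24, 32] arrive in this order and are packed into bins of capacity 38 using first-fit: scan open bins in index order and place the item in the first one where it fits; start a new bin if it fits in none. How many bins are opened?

9

  28 → bin 1 (new)  [load 28/38]
  8 → bin 1  [load 36/38]
  16 → bin 2 (new)  [load 16/38]
  37 → bin 3 (new)  [load 37/38]
  34 → bin 4 (new)  [load 34/38]
  7 → bin 2  [load 23/38]
  24 → bin 5 (new)  [load 24/38]
  6 → bin 2  [load 29/38]
  33 → bin 6 (new)  [load 33/38]
  26 → bin 7 (new)  [load 26/38]
  24 → bin 8 (new)  [load 24/38]
  32 → bin 9 (new)  [load 32/38]
9 bins opened.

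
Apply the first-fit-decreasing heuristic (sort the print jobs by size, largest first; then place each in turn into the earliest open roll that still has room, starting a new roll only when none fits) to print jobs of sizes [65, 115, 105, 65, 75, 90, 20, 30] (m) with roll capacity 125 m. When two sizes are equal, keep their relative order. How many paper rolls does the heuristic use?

Sorted descending: 115, 105, 90, 75, 65, 65, 30, 20.
  115 → roll 1 (new)  [load 115/125]
  105 → roll 2 (new)  [load 105/125]
  90 → roll 3 (new)  [load 90/125]
  75 → roll 4 (new)  [load 75/125]
  65 → roll 5 (new)  [load 65/125]
  65 → roll 6 (new)  [load 65/125]
  30 → roll 3  [load 120/125]
  20 → roll 2  [load 125/125]
6 paper rolls opened.

6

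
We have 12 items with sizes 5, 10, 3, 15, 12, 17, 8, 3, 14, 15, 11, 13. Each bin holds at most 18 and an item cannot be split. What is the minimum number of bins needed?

Total = 17 + 15 + 15 + 14 + 13 + 12 + 11 + 10 + 8 + 5 + 3 + 3 = 126.
Lower bound: ⌈126/18⌉ = 7 bins.
Also, 8 items each exceed 9, and no two of those can share a bin, so at least 8 bins are needed.
A packing using 8 bins:
  bin 1: 17 = 17
  bin 2: 15 + 3 = 18
  bin 3: 15 + 3 = 18
  bin 4: 14 = 14
  bin 5: 13 + 5 = 18
  bin 6: 12 = 12
  bin 7: 11 = 11
  bin 8: 10 + 8 = 18
This matches the lower bound, so 8 is optimal.

8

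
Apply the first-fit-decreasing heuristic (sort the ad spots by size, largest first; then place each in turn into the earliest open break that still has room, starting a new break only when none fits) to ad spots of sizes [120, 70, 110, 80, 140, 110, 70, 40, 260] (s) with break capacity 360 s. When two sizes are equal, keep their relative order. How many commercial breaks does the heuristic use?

Sorted descending: 260, 140, 120, 110, 110, 80, 70, 70, 40.
  260 → break 1 (new)  [load 260/360]
  140 → break 2 (new)  [load 140/360]
  120 → break 2  [load 260/360]
  110 → break 3 (new)  [load 110/360]
  110 → break 3  [load 220/360]
  80 → break 1  [load 340/360]
  70 → break 2  [load 330/360]
  70 → break 3  [load 290/360]
  40 → break 3  [load 330/360]
3 commercial breaks opened.

3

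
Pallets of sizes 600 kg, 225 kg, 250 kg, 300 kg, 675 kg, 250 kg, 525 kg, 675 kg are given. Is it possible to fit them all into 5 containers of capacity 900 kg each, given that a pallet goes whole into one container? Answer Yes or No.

A valid assignment using 5 containers:
  container 1: 675 + 225 = 900
  container 2: 675 = 675
  container 3: 600 + 300 = 900
  container 4: 525 + 250 = 775
  container 5: 250 = 250
Every load is within 900 kg, so 5 containers suffice.

Yes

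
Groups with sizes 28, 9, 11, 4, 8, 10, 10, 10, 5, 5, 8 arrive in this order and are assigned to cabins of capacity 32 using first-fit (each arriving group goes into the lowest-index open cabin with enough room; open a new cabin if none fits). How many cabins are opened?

4

  28 → cabin 1 (new)  [load 28/32]
  9 → cabin 2 (new)  [load 9/32]
  11 → cabin 2  [load 20/32]
  4 → cabin 1  [load 32/32]
  8 → cabin 2  [load 28/32]
  10 → cabin 3 (new)  [load 10/32]
  10 → cabin 3  [load 20/32]
  10 → cabin 3  [load 30/32]
  5 → cabin 4 (new)  [load 5/32]
  5 → cabin 4  [load 10/32]
  8 → cabin 4  [load 18/32]
4 cabins opened.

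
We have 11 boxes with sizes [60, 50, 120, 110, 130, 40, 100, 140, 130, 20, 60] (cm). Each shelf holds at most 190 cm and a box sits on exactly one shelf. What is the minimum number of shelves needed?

6

Total = 140 + 130 + 130 + 120 + 110 + 100 + 60 + 60 + 50 + 40 + 20 = 960 cm.
Lower bound: ⌈960/190⌉ = 6 shelves.
A packing using 6 shelves:
  shelf 1: 140 + 50 = 190
  shelf 2: 130 + 60 = 190
  shelf 3: 130 + 60 = 190
  shelf 4: 120 + 40 + 20 = 180
  shelf 5: 110 = 110
  shelf 6: 100 = 100
This matches the lower bound, so 6 is optimal.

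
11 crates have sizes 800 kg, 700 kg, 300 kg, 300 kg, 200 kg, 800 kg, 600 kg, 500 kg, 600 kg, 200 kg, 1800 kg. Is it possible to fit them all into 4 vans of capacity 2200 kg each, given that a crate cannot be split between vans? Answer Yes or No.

Yes

A valid assignment using 4 vans:
  van 1: 1800 + 300 = 2100
  van 2: 800 + 800 + 600 = 2200
  van 3: 700 + 600 + 500 + 300 = 2100
  van 4: 200 + 200 = 400
Every load is within 2200 kg, so 4 vans suffice.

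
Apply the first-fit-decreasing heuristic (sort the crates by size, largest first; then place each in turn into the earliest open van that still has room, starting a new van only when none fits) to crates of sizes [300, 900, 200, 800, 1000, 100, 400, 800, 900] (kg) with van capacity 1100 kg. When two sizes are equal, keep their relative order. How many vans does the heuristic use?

6

Sorted descending: 1000, 900, 900, 800, 800, 400, 300, 200, 100.
  1000 → van 1 (new)  [load 1000/1100]
  900 → van 2 (new)  [load 900/1100]
  900 → van 3 (new)  [load 900/1100]
  800 → van 4 (new)  [load 800/1100]
  800 → van 5 (new)  [load 800/1100]
  400 → van 6 (new)  [load 400/1100]
  300 → van 4  [load 1100/1100]
  200 → van 2  [load 1100/1100]
  100 → van 1  [load 1100/1100]
6 vans opened.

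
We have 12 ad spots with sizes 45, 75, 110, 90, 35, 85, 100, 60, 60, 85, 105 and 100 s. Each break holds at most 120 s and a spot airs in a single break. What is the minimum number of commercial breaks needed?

9

Total = 110 + 105 + 100 + 100 + 90 + 85 + 85 + 75 + 60 + 60 + 45 + 35 = 950 s.
Lower bound: ⌈950/120⌉ = 8 commercial breaks.
A packing using 9 commercial breaks:
  break 1: 110 = 110
  break 2: 105 = 105
  break 3: 100 = 100
  break 4: 100 = 100
  break 5: 90 = 90
  break 6: 85 + 35 = 120
  break 7: 85 = 85
  break 8: 75 + 45 = 120
  break 9: 60 + 60 = 120
No arrangement into 8 commercial breaks stays within capacity, so 9 is optimal.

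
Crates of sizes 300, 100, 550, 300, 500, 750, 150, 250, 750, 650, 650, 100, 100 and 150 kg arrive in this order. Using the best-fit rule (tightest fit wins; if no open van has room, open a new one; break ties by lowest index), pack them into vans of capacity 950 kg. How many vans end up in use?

  300 → van 1 (new)  [load 300/950]
  100 → van 1  [load 400/950]
  550 → van 1  [load 950/950]
  300 → van 2 (new)  [load 300/950]
  500 → van 2  [load 800/950]
  750 → van 3 (new)  [load 750/950]
  150 → van 2  [load 950/950]
  250 → van 4 (new)  [load 250/950]
  750 → van 5 (new)  [load 750/950]
  650 → van 4  [load 900/950]
  650 → van 6 (new)  [load 650/950]
  100 → van 3  [load 850/950]
  100 → van 3  [load 950/950]
  150 → van 5  [load 900/950]
6 vans opened.

6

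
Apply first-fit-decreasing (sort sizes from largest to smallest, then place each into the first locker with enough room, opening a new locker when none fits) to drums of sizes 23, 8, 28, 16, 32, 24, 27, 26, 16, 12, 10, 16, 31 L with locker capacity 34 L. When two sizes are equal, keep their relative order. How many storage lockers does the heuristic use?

9

Sorted descending: 32, 31, 28, 27, 26, 24, 23, 16, 16, 16, 12, 10, 8.
  32 → locker 1 (new)  [load 32/34]
  31 → locker 2 (new)  [load 31/34]
  28 → locker 3 (new)  [load 28/34]
  27 → locker 4 (new)  [load 27/34]
  26 → locker 5 (new)  [load 26/34]
  24 → locker 6 (new)  [load 24/34]
  23 → locker 7 (new)  [load 23/34]
  16 → locker 8 (new)  [load 16/34]
  16 → locker 8  [load 32/34]
  16 → locker 9 (new)  [load 16/34]
  12 → locker 9  [load 28/34]
  10 → locker 6  [load 34/34]
  8 → locker 5  [load 34/34]
9 storage lockers opened.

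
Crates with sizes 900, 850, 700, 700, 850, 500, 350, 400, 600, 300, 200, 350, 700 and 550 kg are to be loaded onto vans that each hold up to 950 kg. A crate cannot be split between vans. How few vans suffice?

Total = 900 + 850 + 850 + 700 + 700 + 700 + 600 + 550 + 500 + 400 + 350 + 350 + 300 + 200 = 7950 kg.
Lower bound: ⌈7950/950⌉ = 9 vans.
A packing using 10 vans:
  van 1: 900 = 900
  van 2: 850 = 850
  van 3: 850 = 850
  van 4: 700 + 200 = 900
  van 5: 700 = 700
  van 6: 700 = 700
  van 7: 600 + 350 = 950
  van 8: 550 + 400 = 950
  van 9: 500 + 350 = 850
  van 10: 300 = 300
No arrangement into 9 vans stays within capacity, so 10 is optimal.

10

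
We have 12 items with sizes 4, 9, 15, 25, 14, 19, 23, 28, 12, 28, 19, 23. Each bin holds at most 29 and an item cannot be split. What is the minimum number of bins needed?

Total = 28 + 28 + 25 + 23 + 23 + 19 + 19 + 15 + 14 + 12 + 9 + 4 = 219.
Lower bound: ⌈219/29⌉ = 8 bins.
A packing using 9 bins:
  bin 1: 28 = 28
  bin 2: 28 = 28
  bin 3: 25 + 4 = 29
  bin 4: 23 = 23
  bin 5: 23 = 23
  bin 6: 19 + 9 = 28
  bin 7: 19 = 19
  bin 8: 15 + 14 = 29
  bin 9: 12 = 12
No arrangement into 8 bins stays within capacity, so 9 is optimal.

9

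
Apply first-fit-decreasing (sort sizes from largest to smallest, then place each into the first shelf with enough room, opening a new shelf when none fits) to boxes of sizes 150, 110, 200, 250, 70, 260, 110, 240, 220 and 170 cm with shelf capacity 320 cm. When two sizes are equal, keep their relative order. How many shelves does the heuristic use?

Sorted descending: 260, 250, 240, 220, 200, 170, 150, 110, 110, 70.
  260 → shelf 1 (new)  [load 260/320]
  250 → shelf 2 (new)  [load 250/320]
  240 → shelf 3 (new)  [load 240/320]
  220 → shelf 4 (new)  [load 220/320]
  200 → shelf 5 (new)  [load 200/320]
  170 → shelf 6 (new)  [load 170/320]
  150 → shelf 6  [load 320/320]
  110 → shelf 5  [load 310/320]
  110 → shelf 7 (new)  [load 110/320]
  70 → shelf 2  [load 320/320]
7 shelves opened.

7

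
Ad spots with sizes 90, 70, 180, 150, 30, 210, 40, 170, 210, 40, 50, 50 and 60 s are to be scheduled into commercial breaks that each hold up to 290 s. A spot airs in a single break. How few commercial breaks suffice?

Total = 210 + 210 + 180 + 170 + 150 + 90 + 70 + 60 + 50 + 50 + 40 + 40 + 30 = 1350 s.
Lower bound: ⌈1350/290⌉ = 5 commercial breaks.
A packing using 5 commercial breaks:
  break 1: 210 + 70 = 280
  break 2: 210 + 60 = 270
  break 3: 180 + 90 = 270
  break 4: 170 + 50 + 50 = 270
  break 5: 150 + 40 + 40 + 30 = 260
This matches the lower bound, so 5 is optimal.

5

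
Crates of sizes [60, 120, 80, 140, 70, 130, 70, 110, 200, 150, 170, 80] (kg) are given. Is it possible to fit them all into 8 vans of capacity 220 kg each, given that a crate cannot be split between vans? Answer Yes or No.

Yes

A valid assignment using 7 vans:
  van 1: 200 = 200
  van 2: 170 = 170
  van 3: 150 + 70 = 220
  van 4: 140 + 80 = 220
  van 5: 130 + 80 = 210
  van 6: 120 + 70 = 190
  van 7: 110 + 60 = 170
That uses only 7 ≤ 8, so 8 vans are enough.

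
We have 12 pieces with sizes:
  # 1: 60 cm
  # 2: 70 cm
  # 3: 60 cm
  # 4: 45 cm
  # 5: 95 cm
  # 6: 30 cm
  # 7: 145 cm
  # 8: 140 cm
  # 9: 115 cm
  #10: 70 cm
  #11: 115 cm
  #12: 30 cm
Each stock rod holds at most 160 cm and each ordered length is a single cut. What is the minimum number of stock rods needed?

7

Total = 145 + 140 + 115 + 115 + 95 + 70 + 70 + 60 + 60 + 45 + 30 + 30 = 975 cm.
Lower bound: ⌈975/160⌉ = 7 stock rods.
A packing using 7 stock rods:
  stock rod 1: 145 = 145
  stock rod 2: 140 = 140
  stock rod 3: 115 + 45 = 160
  stock rod 4: 115 + 30 = 145
  stock rod 5: 95 + 60 = 155
  stock rod 6: 70 + 70 = 140
  stock rod 7: 60 + 30 = 90
This matches the lower bound, so 7 is optimal.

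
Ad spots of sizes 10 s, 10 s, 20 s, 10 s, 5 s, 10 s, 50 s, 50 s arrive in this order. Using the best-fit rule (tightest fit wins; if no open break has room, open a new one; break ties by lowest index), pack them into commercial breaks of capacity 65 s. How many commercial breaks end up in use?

  10 → break 1 (new)  [load 10/65]
  10 → break 1  [load 20/65]
  20 → break 1  [load 40/65]
  10 → break 1  [load 50/65]
  5 → break 1  [load 55/65]
  10 → break 1  [load 65/65]
  50 → break 2 (new)  [load 50/65]
  50 → break 3 (new)  [load 50/65]
3 commercial breaks opened.

3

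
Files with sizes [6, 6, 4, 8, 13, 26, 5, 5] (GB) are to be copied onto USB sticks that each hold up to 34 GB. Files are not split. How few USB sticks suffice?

Total = 26 + 13 + 8 + 6 + 6 + 5 + 5 + 4 = 73 GB.
Lower bound: ⌈73/34⌉ = 3 USB sticks.
A packing using 3 USB sticks:
  USB stick 1: 26 + 8 = 34
  USB stick 2: 13 + 6 + 6 + 5 + 4 = 34
  USB stick 3: 5 = 5
This matches the lower bound, so 3 is optimal.

3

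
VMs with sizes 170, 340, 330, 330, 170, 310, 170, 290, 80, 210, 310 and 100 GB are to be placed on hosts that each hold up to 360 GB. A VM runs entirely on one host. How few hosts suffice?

Total = 340 + 330 + 330 + 310 + 310 + 290 + 210 + 170 + 170 + 170 + 100 + 80 = 2810 GB.
Lower bound: ⌈2810/360⌉ = 8 hosts.
A packing using 9 hosts:
  host 1: 340 = 340
  host 2: 330 = 330
  host 3: 330 = 330
  host 4: 310 = 310
  host 5: 310 = 310
  host 6: 290 = 290
  host 7: 210 + 100 = 310
  host 8: 170 + 170 = 340
  host 9: 170 + 80 = 250
No arrangement into 8 hosts stays within capacity, so 9 is optimal.

9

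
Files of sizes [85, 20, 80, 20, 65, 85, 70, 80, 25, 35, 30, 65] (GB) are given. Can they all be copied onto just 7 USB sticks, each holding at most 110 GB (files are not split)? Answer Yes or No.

Yes

A valid assignment using 7 USB sticks:
  USB stick 1: 85 + 25 = 110
  USB stick 2: 85 + 20 = 105
  USB stick 3: 80 + 30 = 110
  USB stick 4: 80 + 20 = 100
  USB stick 5: 70 + 35 = 105
  USB stick 6: 65 = 65
  USB stick 7: 65 = 65
Every load is within 110 GB, so 7 USB sticks suffice.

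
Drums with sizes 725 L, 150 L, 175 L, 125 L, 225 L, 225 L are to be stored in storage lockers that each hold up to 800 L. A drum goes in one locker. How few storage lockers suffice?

Total = 725 + 225 + 225 + 175 + 150 + 125 = 1625 L.
Lower bound: ⌈1625/800⌉ = 3 storage lockers.
A packing using 3 storage lockers:
  locker 1: 725 = 725
  locker 2: 225 + 225 + 175 + 150 = 775
  locker 3: 125 = 125
This matches the lower bound, so 3 is optimal.

3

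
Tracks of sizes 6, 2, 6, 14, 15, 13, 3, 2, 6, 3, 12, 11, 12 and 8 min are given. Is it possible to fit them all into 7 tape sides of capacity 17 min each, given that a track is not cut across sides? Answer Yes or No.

No

Total = 113 min; ⌈113/17⌉ = 7.
The bound of 7 does not rule out 7, but exhaustive search shows no assignment into 7 tape sides of capacity 17 min exists — the minimum is 8.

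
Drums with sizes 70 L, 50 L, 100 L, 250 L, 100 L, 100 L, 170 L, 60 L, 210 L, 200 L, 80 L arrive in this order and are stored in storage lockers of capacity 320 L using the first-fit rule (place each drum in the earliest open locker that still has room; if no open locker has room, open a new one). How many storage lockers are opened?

5

  70 → locker 1 (new)  [load 70/320]
  50 → locker 1  [load 120/320]
  100 → locker 1  [load 220/320]
  250 → locker 2 (new)  [load 250/320]
  100 → locker 1  [load 320/320]
  100 → locker 3 (new)  [load 100/320]
  170 → locker 3  [load 270/320]
  60 → locker 2  [load 310/320]
  210 → locker 4 (new)  [load 210/320]
  200 → locker 5 (new)  [load 200/320]
  80 → locker 4  [load 290/320]
5 storage lockers opened.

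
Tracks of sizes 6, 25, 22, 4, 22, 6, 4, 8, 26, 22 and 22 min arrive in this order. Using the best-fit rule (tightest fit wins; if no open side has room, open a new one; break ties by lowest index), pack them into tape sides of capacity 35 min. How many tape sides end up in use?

  6 → side 1 (new)  [load 6/35]
  25 → side 1  [load 31/35]
  22 → side 2 (new)  [load 22/35]
  4 → side 1  [load 35/35]
  22 → side 3 (new)  [load 22/35]
  6 → side 2  [load 28/35]
  4 → side 2  [load 32/35]
  8 → side 3  [load 30/35]
  26 → side 4 (new)  [load 26/35]
  22 → side 5 (new)  [load 22/35]
  22 → side 6 (new)  [load 22/35]
6 tape sides opened.

6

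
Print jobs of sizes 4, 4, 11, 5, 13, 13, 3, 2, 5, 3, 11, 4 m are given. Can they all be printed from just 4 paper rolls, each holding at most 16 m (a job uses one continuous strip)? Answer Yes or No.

Total = 78 m; ⌈78/16⌉ = 5.
At least 5 paper rolls are required, but only 4 are allowed.

No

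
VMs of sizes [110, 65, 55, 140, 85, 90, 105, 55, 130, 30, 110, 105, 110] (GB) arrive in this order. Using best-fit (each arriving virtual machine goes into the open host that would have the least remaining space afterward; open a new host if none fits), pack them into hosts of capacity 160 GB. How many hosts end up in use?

10

  110 → host 1 (new)  [load 110/160]
  65 → host 2 (new)  [load 65/160]
  55 → host 2  [load 120/160]
  140 → host 3 (new)  [load 140/160]
  85 → host 4 (new)  [load 85/160]
  90 → host 5 (new)  [load 90/160]
  105 → host 6 (new)  [load 105/160]
  55 → host 6  [load 160/160]
  130 → host 7 (new)  [load 130/160]
  30 → host 7  [load 160/160]
  110 → host 8 (new)  [load 110/160]
  105 → host 9 (new)  [load 105/160]
  110 → host 10 (new)  [load 110/160]
10 hosts opened.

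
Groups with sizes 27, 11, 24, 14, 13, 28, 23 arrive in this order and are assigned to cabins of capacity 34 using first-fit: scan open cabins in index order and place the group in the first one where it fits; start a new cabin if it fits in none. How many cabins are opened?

6

  27 → cabin 1 (new)  [load 27/34]
  11 → cabin 2 (new)  [load 11/34]
  24 → cabin 3 (new)  [load 24/34]
  14 → cabin 2  [load 25/34]
  13 → cabin 4 (new)  [load 13/34]
  28 → cabin 5 (new)  [load 28/34]
  23 → cabin 6 (new)  [load 23/34]
6 cabins opened.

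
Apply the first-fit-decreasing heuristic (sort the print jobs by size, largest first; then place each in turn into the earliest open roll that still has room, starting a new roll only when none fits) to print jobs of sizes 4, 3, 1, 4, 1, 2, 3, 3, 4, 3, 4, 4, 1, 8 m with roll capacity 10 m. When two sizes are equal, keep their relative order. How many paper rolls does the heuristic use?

5

Sorted descending: 8, 4, 4, 4, 4, 4, 3, 3, 3, 3, 2, 1, 1, 1.
  8 → roll 1 (new)  [load 8/10]
  4 → roll 2 (new)  [load 4/10]
  4 → roll 2  [load 8/10]
  4 → roll 3 (new)  [load 4/10]
  4 → roll 3  [load 8/10]
  4 → roll 4 (new)  [load 4/10]
  3 → roll 4  [load 7/10]
  3 → roll 4  [load 10/10]
  3 → roll 5 (new)  [load 3/10]
  3 → roll 5  [load 6/10]
  2 → roll 1  [load 10/10]
  1 → roll 2  [load 9/10]
  1 → roll 2  [load 10/10]
  1 → roll 3  [load 9/10]
5 paper rolls opened.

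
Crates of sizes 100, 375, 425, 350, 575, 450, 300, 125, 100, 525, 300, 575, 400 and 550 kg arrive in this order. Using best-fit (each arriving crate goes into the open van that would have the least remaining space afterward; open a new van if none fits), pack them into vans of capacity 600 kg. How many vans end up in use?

10

  100 → van 1 (new)  [load 100/600]
  375 → van 1  [load 475/600]
  425 → van 2 (new)  [load 425/600]
  350 → van 3 (new)  [load 350/600]
  575 → van 4 (new)  [load 575/600]
  450 → van 5 (new)  [load 450/600]
  300 → van 6 (new)  [load 300/600]
  125 → van 1  [load 600/600]
  100 → van 5  [load 550/600]
  525 → van 7 (new)  [load 525/600]
  300 → van 6  [load 600/600]
  575 → van 8 (new)  [load 575/600]
  400 → van 9 (new)  [load 400/600]
  550 → van 10 (new)  [load 550/600]
10 vans opened.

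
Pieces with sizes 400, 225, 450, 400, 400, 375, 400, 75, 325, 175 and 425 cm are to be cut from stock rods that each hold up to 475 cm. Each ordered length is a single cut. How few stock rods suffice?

9

Total = 450 + 425 + 400 + 400 + 400 + 400 + 375 + 325 + 225 + 175 + 75 = 3650 cm.
Lower bound: ⌈3650/475⌉ = 8 stock rods.
A packing using 9 stock rods:
  stock rod 1: 450 = 450
  stock rod 2: 425 = 425
  stock rod 3: 400 + 75 = 475
  stock rod 4: 400 = 400
  stock rod 5: 400 = 400
  stock rod 6: 400 = 400
  stock rod 7: 375 = 375
  stock rod 8: 325 = 325
  stock rod 9: 225 + 175 = 400
No arrangement into 8 stock rods stays within capacity, so 9 is optimal.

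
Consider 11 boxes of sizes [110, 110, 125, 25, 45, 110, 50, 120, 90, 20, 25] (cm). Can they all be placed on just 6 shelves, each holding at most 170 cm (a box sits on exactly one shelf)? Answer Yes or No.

Yes

A valid assignment using 6 shelves:
  shelf 1: 125 + 45 = 170
  shelf 2: 120 + 50 = 170
  shelf 3: 110 + 25 + 25 = 160
  shelf 4: 110 + 20 = 130
  shelf 5: 110 = 110
  shelf 6: 90 = 90
Every load is within 170 cm, so 6 shelves suffice.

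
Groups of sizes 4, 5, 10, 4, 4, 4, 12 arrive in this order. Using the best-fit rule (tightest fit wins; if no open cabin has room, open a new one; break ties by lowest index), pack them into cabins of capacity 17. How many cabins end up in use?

  4 → cabin 1 (new)  [load 4/17]
  5 → cabin 1  [load 9/17]
  10 → cabin 2 (new)  [load 10/17]
  4 → cabin 2  [load 14/17]
  4 → cabin 1  [load 13/17]
  4 → cabin 1  [load 17/17]
  12 → cabin 3 (new)  [load 12/17]
3 cabins opened.

3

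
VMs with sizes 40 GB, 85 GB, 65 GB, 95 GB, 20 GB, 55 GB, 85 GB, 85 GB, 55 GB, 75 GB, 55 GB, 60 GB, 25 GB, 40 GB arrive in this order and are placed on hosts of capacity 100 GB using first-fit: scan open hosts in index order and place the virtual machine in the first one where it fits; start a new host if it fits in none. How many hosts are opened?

  40 → host 1 (new)  [load 40/100]
  85 → host 2 (new)  [load 85/100]
  65 → host 3 (new)  [load 65/100]
  95 → host 4 (new)  [load 95/100]
  20 → host 1  [load 60/100]
  55 → host 5 (new)  [load 55/100]
  85 → host 6 (new)  [load 85/100]
  85 → host 7 (new)  [load 85/100]
  55 → host 8 (new)  [load 55/100]
  75 → host 9 (new)  [load 75/100]
  55 → host 10 (new)  [load 55/100]
  60 → host 11 (new)  [load 60/100]
  25 → host 1  [load 85/100]
  40 → host 5  [load 95/100]
11 hosts opened.

11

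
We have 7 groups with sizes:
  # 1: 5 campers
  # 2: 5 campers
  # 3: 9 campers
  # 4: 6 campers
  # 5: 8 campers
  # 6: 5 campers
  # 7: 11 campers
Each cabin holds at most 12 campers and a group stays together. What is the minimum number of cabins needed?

5

Total = 11 + 9 + 8 + 6 + 5 + 5 + 5 = 49 campers.
Lower bound: ⌈49/12⌉ = 5 cabins.
A packing using 5 cabins:
  cabin 1: 11 = 11
  cabin 2: 9 = 9
  cabin 3: 8 = 8
  cabin 4: 6 + 5 = 11
  cabin 5: 5 + 5 = 10
This matches the lower bound, so 5 is optimal.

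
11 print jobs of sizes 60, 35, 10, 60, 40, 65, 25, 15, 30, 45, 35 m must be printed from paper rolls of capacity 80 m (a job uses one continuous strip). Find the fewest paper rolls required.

Total = 65 + 60 + 60 + 45 + 40 + 35 + 35 + 30 + 25 + 15 + 10 = 420 m.
Lower bound: ⌈420/80⌉ = 6 paper rolls.
A packing using 6 paper rolls:
  roll 1: 65 + 15 = 80
  roll 2: 60 + 10 = 70
  roll 3: 60 = 60
  roll 4: 45 + 35 = 80
  roll 5: 40 + 35 = 75
  roll 6: 30 + 25 = 55
This matches the lower bound, so 6 is optimal.

6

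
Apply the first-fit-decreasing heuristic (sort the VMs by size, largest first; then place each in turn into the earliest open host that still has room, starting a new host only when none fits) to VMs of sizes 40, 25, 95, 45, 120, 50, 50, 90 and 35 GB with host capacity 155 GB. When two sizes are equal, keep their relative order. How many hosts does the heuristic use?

4

Sorted descending: 120, 95, 90, 50, 50, 45, 40, 35, 25.
  120 → host 1 (new)  [load 120/155]
  95 → host 2 (new)  [load 95/155]
  90 → host 3 (new)  [load 90/155]
  50 → host 2  [load 145/155]
  50 → host 3  [load 140/155]
  45 → host 4 (new)  [load 45/155]
  40 → host 4  [load 85/155]
  35 → host 1  [load 155/155]
  25 → host 4  [load 110/155]
4 hosts opened.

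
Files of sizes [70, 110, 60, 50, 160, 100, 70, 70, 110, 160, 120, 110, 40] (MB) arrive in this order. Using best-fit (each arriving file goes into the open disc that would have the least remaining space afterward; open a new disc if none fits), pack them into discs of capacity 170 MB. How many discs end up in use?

9

  70 → disc 1 (new)  [load 70/170]
  110 → disc 2 (new)  [load 110/170]
  60 → disc 2  [load 170/170]
  50 → disc 1  [load 120/170]
  160 → disc 3 (new)  [load 160/170]
  100 → disc 4 (new)  [load 100/170]
  70 → disc 4  [load 170/170]
  70 → disc 5 (new)  [load 70/170]
  110 → disc 6 (new)  [load 110/170]
  160 → disc 7 (new)  [load 160/170]
  120 → disc 8 (new)  [load 120/170]
  110 → disc 9 (new)  [load 110/170]
  40 → disc 1  [load 160/170]
9 discs opened.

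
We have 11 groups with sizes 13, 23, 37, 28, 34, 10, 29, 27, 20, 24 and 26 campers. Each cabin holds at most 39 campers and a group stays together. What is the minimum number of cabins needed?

Total = 37 + 34 + 29 + 28 + 27 + 26 + 24 + 23 + 20 + 13 + 10 = 271 campers.
Lower bound: ⌈271/39⌉ = 7 cabins.
Also, 9 groups each exceed 39/2 campers, and no two of those can share a cabin, so at least 9 cabins are needed.
A packing using 9 cabins:
  cabin 1: 37 = 37
  cabin 2: 34 = 34
  cabin 3: 29 + 10 = 39
  cabin 4: 28 = 28
  cabin 5: 27 = 27
  cabin 6: 26 + 13 = 39
  cabin 7: 24 = 24
  cabin 8: 23 = 23
  cabin 9: 20 = 20
This matches the lower bound, so 9 is optimal.

9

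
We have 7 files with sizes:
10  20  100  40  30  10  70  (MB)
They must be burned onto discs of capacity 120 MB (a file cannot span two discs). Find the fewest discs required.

3

Total = 100 + 70 + 40 + 30 + 20 + 10 + 10 = 280 MB.
Lower bound: ⌈280/120⌉ = 3 discs.
A packing using 3 discs:
  disc 1: 100 + 20 = 120
  disc 2: 70 + 40 + 10 = 120
  disc 3: 30 + 10 = 40
This matches the lower bound, so 3 is optimal.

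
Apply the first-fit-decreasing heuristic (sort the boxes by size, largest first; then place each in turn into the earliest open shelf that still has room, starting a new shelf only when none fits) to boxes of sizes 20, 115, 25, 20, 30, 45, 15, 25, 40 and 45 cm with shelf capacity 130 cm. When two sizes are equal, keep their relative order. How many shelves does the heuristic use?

3

Sorted descending: 115, 45, 45, 40, 30, 25, 25, 20, 20, 15.
  115 → shelf 1 (new)  [load 115/130]
  45 → shelf 2 (new)  [load 45/130]
  45 → shelf 2  [load 90/130]
  40 → shelf 2  [load 130/130]
  30 → shelf 3 (new)  [load 30/130]
  25 → shelf 3  [load 55/130]
  25 → shelf 3  [load 80/130]
  20 → shelf 3  [load 100/130]
  20 → shelf 3  [load 120/130]
  15 → shelf 1  [load 130/130]
3 shelves opened.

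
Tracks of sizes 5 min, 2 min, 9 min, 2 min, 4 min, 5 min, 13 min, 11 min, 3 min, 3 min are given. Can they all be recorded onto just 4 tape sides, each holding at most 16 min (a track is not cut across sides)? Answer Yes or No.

Yes

A valid assignment using 4 tape sides:
  side 1: 13 + 3 = 16
  side 2: 11 + 5 = 16
  side 3: 9 + 5 + 2 = 16
  side 4: 4 + 3 + 2 = 9
Every load is within 16 min, so 4 tape sides suffice.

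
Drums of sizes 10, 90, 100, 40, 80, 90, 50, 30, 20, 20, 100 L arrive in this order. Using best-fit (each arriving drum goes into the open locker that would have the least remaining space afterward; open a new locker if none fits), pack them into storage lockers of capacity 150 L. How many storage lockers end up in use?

5

  10 → locker 1 (new)  [load 10/150]
  90 → locker 1  [load 100/150]
  100 → locker 2 (new)  [load 100/150]
  40 → locker 1  [load 140/150]
  80 → locker 3 (new)  [load 80/150]
  90 → locker 4 (new)  [load 90/150]
  50 → locker 2  [load 150/150]
  30 → locker 4  [load 120/150]
  20 → locker 4  [load 140/150]
  20 → locker 3  [load 100/150]
  100 → locker 5 (new)  [load 100/150]
5 storage lockers opened.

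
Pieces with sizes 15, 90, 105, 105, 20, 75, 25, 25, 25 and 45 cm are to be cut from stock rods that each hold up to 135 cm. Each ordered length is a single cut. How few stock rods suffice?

4

Total = 105 + 105 + 90 + 75 + 45 + 25 + 25 + 25 + 20 + 15 = 530 cm.
Lower bound: ⌈530/135⌉ = 4 stock rods.
A packing using 4 stock rods:
  stock rod 1: 105 + 25 = 130
  stock rod 2: 105 + 25 = 130
  stock rod 3: 90 + 45 = 135
  stock rod 4: 75 + 25 + 20 + 15 = 135
This matches the lower bound, so 4 is optimal.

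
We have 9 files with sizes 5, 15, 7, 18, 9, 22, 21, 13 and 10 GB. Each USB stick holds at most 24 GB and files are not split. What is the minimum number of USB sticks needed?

Total = 22 + 21 + 18 + 15 + 13 + 10 + 9 + 7 + 5 = 120 GB.
Lower bound: ⌈120/24⌉ = 5 USB sticks.
A packing using 6 USB sticks:
  USB stick 1: 22 = 22
  USB stick 2: 21 = 21
  USB stick 3: 18 + 5 = 23
  USB stick 4: 15 + 9 = 24
  USB stick 5: 13 + 10 = 23
  USB stick 6: 7 = 7
No arrangement into 5 USB sticks stays within capacity, so 6 is optimal.

6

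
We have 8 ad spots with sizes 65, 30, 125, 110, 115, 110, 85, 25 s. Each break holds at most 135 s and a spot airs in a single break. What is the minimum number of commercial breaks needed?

6

Total = 125 + 115 + 110 + 110 + 85 + 65 + 30 + 25 = 665 s.
Lower bound: ⌈665/135⌉ = 5 commercial breaks.
A packing using 6 commercial breaks:
  break 1: 125 = 125
  break 2: 115 = 115
  break 3: 110 + 25 = 135
  break 4: 110 = 110
  break 5: 85 + 30 = 115
  break 6: 65 = 65
No arrangement into 5 commercial breaks stays within capacity, so 6 is optimal.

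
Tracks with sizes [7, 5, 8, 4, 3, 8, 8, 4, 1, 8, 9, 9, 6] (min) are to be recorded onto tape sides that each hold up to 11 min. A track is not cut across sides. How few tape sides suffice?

Total = 9 + 9 + 8 + 8 + 8 + 8 + 7 + 6 + 5 + 4 + 4 + 3 + 1 = 80 min.
Lower bound: ⌈80/11⌉ = 8 tape sides.
A packing using 9 tape sides:
  side 1: 9 + 1 = 10
  side 2: 9 = 9
  side 3: 8 + 3 = 11
  side 4: 8 = 8
  side 5: 8 = 8
  side 6: 8 = 8
  side 7: 7 + 4 = 11
  side 8: 6 + 5 = 11
  side 9: 4 = 4
No arrangement into 8 tape sides stays within capacity, so 9 is optimal.

9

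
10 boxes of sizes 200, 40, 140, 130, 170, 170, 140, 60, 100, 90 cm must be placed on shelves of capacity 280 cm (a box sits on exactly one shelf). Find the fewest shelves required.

5

Total = 200 + 170 + 170 + 140 + 140 + 130 + 100 + 90 + 60 + 40 = 1240 cm.
Lower bound: ⌈1240/280⌉ = 5 shelves.
A packing using 5 shelves:
  shelf 1: 200 + 60 = 260
  shelf 2: 170 + 100 = 270
  shelf 3: 170 + 90 = 260
  shelf 4: 140 + 140 = 280
  shelf 5: 130 + 40 = 170
This matches the lower bound, so 5 is optimal.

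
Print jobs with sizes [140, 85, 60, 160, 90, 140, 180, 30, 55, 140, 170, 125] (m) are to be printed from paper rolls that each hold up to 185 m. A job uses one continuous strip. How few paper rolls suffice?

Total = 180 + 170 + 160 + 140 + 140 + 140 + 125 + 90 + 85 + 60 + 55 + 30 = 1375 m.
Lower bound: ⌈1375/185⌉ = 8 paper rolls.
A packing using 9 paper rolls:
  roll 1: 180 = 180
  roll 2: 170 = 170
  roll 3: 160 = 160
  roll 4: 140 + 30 = 170
  roll 5: 140 = 140
  roll 6: 140 = 140
  roll 7: 125 + 60 = 185
  roll 8: 90 + 85 = 175
  roll 9: 55 = 55
No arrangement into 8 paper rolls stays within capacity, so 9 is optimal.

9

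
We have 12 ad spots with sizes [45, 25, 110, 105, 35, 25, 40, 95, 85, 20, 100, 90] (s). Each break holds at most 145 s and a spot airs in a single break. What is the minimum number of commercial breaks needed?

Total = 110 + 105 + 100 + 95 + 90 + 85 + 45 + 40 + 35 + 25 + 25 + 20 = 775 s.
Lower bound: ⌈775/145⌉ = 6 commercial breaks.
A packing using 6 commercial breaks:
  break 1: 110 + 35 = 145
  break 2: 105 + 40 = 145
  break 3: 100 + 45 = 145
  break 4: 95 + 25 + 25 = 145
  break 5: 90 + 20 = 110
  break 6: 85 = 85
This matches the lower bound, so 6 is optimal.

6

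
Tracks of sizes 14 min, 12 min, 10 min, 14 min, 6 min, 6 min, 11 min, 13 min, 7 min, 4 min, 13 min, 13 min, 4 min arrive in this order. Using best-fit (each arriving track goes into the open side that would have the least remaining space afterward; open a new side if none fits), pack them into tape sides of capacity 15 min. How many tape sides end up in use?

  14 → side 1 (new)  [load 14/15]
  12 → side 2 (new)  [load 12/15]
  10 → side 3 (new)  [load 10/15]
  14 → side 4 (new)  [load 14/15]
  6 → side 5 (new)  [load 6/15]
  6 → side 5  [load 12/15]
  11 → side 6 (new)  [load 11/15]
  13 → side 7 (new)  [load 13/15]
  7 → side 8 (new)  [load 7/15]
  4 → side 6  [load 15/15]
  13 → side 9 (new)  [load 13/15]
  13 → side 10 (new)  [load 13/15]
  4 → side 3  [load 14/15]
10 tape sides opened.

10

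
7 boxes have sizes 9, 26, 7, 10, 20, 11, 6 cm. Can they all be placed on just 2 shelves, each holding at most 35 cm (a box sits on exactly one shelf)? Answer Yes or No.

Total = 89 cm; ⌈89/35⌉ = 3.
At least 3 shelves are required, but only 2 are allowed.

No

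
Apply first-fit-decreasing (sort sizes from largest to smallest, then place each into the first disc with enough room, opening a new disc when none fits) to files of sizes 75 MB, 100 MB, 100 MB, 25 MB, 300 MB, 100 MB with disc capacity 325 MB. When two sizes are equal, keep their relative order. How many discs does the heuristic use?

Sorted descending: 300, 100, 100, 100, 75, 25.
  300 → disc 1 (new)  [load 300/325]
  100 → disc 2 (new)  [load 100/325]
  100 → disc 2  [load 200/325]
  100 → disc 2  [load 300/325]
  75 → disc 3 (new)  [load 75/325]
  25 → disc 1  [load 325/325]
3 discs opened.

3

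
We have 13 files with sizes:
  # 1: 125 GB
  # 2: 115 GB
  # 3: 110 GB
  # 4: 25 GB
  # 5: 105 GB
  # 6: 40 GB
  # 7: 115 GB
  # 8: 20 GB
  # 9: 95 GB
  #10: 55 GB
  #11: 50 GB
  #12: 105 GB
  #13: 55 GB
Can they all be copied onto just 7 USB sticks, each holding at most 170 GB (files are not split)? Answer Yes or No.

A valid assignment using 7 USB sticks:
  USB stick 1: 125 + 40 = 165
  USB stick 2: 115 + 55 = 170
  USB stick 3: 115 + 55 = 170
  USB stick 4: 110 + 50 = 160
  USB stick 5: 105 + 25 + 20 = 150
  USB stick 6: 105 = 105
  USB stick 7: 95 = 95
Every load is within 170 GB, so 7 USB sticks suffice.

Yes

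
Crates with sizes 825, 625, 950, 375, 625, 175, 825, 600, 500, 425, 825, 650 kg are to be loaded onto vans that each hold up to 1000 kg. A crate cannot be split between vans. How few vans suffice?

Total = 950 + 825 + 825 + 825 + 650 + 625 + 625 + 600 + 500 + 425 + 375 + 175 = 7400 kg.
Lower bound: ⌈7400/1000⌉ = 8 vans.
A packing using 9 vans:
  van 1: 950 = 950
  van 2: 825 + 175 = 1000
  van 3: 825 = 825
  van 4: 825 = 825
  van 5: 650 = 650
  van 6: 625 + 375 = 1000
  van 7: 625 = 625
  van 8: 600 = 600
  van 9: 500 + 425 = 925
No arrangement into 8 vans stays within capacity, so 9 is optimal.

9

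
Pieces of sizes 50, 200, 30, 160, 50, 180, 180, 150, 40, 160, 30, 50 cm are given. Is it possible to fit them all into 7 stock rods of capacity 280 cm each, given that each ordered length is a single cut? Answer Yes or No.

A valid assignment using 6 stock rods:
  stock rod 1: 200 + 50 + 30 = 280
  stock rod 2: 180 + 50 + 50 = 280
  stock rod 3: 180 + 40 + 30 = 250
  stock rod 4: 160 = 160
  stock rod 5: 160 = 160
  stock rod 6: 150 = 150
That uses only 6 ≤ 7, so 7 stock rods are enough.

Yes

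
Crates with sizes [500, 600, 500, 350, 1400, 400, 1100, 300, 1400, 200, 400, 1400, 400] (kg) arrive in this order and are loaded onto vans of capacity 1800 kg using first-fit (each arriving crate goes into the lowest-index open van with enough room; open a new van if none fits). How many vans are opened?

  500 → van 1 (new)  [load 500/1800]
  600 → van 1  [load 1100/1800]
  500 → van 1  [load 1600/1800]
  350 → van 2 (new)  [load 350/1800]
  1400 → van 2  [load 1750/1800]
  400 → van 3 (new)  [load 400/1800]
  1100 → van 3  [load 1500/1800]
  300 → van 3  [load 1800/1800]
  1400 → van 4 (new)  [load 1400/1800]
  200 → van 1  [load 1800/1800]
  400 → van 4  [load 1800/1800]
  1400 → van 5 (new)  [load 1400/1800]
  400 → van 5  [load 1800/1800]
5 vans opened.

5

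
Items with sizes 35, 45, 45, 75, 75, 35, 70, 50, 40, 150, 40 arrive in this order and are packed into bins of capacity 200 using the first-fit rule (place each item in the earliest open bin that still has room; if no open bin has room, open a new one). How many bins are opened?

4

  35 → bin 1 (new)  [load 35/200]
  45 → bin 1  [load 80/200]
  45 → bin 1  [load 125/200]
  75 → bin 1  [load 200/200]
  75 → bin 2 (new)  [load 75/200]
  35 → bin 2  [load 110/200]
  70 → bin 2  [load 180/200]
  50 → bin 3 (new)  [load 50/200]
  40 → bin 3  [load 90/200]
  150 → bin 4 (new)  [load 150/200]
  40 → bin 3  [load 130/200]
4 bins opened.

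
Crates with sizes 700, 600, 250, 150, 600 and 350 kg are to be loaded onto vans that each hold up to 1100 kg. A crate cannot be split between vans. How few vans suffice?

3

Total = 700 + 600 + 600 + 350 + 250 + 150 = 2650 kg.
Lower bound: ⌈2650/1100⌉ = 3 vans.
A packing using 3 vans:
  van 1: 700 + 350 = 1050
  van 2: 600 + 250 + 150 = 1000
  van 3: 600 = 600
This matches the lower bound, so 3 is optimal.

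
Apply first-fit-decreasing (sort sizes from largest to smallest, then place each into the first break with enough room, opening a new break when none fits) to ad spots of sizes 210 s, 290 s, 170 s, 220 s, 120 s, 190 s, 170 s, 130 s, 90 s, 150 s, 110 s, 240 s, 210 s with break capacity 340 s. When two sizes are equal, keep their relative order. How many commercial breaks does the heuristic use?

Sorted descending: 290, 240, 220, 210, 210, 190, 170, 170, 150, 130, 120, 110, 90.
  290 → break 1 (new)  [load 290/340]
  240 → break 2 (new)  [load 240/340]
  220 → break 3 (new)  [load 220/340]
  210 → break 4 (new)  [load 210/340]
  210 → break 5 (new)  [load 210/340]
  190 → break 6 (new)  [load 190/340]
  170 → break 7 (new)  [load 170/340]
  170 → break 7  [load 340/340]
  150 → break 6  [load 340/340]
  130 → break 4  [load 340/340]
  120 → break 3  [load 340/340]
  110 → break 5  [load 320/340]
  90 → break 2  [load 330/340]
7 commercial breaks opened.

7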